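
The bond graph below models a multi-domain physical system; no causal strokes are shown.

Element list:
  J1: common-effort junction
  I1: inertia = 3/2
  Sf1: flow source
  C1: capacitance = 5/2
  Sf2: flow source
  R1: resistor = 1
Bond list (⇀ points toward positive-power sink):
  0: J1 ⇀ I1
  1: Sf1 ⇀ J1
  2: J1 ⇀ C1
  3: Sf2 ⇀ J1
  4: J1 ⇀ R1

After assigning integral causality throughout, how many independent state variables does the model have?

bond 1 →Sf1  (Sf1: flow source, stroke at near end)
bond 3 →Sf2  (source Sf2 imposes f)
bond 0 →I1  (I1: I, integral causality)
bond 2 →J1  (C1 outputs effort q/C1)
bond 4 →R1  (common-e at J1 fixed by 2)

2  (C1, I1 all integral)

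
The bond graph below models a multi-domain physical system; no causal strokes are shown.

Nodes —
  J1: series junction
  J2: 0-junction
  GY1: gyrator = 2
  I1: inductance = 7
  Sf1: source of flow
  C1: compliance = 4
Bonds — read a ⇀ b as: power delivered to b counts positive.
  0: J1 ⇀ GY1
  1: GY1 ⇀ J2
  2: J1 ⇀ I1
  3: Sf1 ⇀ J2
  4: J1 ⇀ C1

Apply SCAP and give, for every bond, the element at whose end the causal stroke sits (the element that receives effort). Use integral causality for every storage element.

β3 →Sf1  (source Sf1 imposes f)
β1 →J2  (closing 0-jn rule on J2)
β0 →J1  (GY1: gyrator matches bond 1)
β2 →I1  (I1 outputs flow p/I1)
β4 →J1  (J1 flow already set via bond 2)

b0 →J1
b1 →J2
b2 →I1
b3 →Sf1
b4 →J1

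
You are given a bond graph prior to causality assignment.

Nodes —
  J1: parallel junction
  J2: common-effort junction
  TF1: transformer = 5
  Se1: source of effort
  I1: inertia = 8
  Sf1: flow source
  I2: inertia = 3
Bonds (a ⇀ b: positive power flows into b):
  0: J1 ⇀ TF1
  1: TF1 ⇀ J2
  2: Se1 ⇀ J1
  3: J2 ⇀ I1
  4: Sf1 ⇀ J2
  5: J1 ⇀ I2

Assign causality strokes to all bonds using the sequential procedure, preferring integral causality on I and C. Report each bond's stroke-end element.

b2 →J1  (Se1 fixes effort; stroke away)
b4 →Sf1  (Sf1 (Sf) sets flow on bond)
b0 →TF1  (J1 effort already set via bond 2)
b5 →I2  (J1 effort already set via bond 2)
b1 →J2  (through TF1, causality passes straight; one stroke at TF1)
b3 →I1  (common-e at J2 fixed by 1)

β0 stroke at TF1
β1 stroke at J2
β2 stroke at J1
β3 stroke at I1
β4 stroke at Sf1
β5 stroke at I2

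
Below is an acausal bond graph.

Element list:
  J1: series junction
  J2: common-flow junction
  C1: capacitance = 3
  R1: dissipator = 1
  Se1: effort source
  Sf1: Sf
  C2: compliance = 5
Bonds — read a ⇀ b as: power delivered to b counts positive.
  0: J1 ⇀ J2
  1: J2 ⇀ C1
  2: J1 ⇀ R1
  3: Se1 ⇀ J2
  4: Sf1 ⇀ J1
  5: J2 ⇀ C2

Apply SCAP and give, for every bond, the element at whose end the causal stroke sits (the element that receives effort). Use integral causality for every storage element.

bond 0 |J1
bond 1 |J2
bond 2 |J1
bond 3 |J2
bond 4 |Sf1
bond 5 |J2

b3 stroke→J2  (source Se1 imposes e)
b4 stroke→Sf1  (Sf1: flow source, stroke at near end)
b0 stroke→J1  (J1: bond 4 brought flow, rest push out)
b2 stroke→J1  (common-f at J1 fixed by 4)
b1 stroke→J2  (J2: bond 0 brought flow, rest push out)
b5 stroke→J2  (common-f at J2 fixed by 0)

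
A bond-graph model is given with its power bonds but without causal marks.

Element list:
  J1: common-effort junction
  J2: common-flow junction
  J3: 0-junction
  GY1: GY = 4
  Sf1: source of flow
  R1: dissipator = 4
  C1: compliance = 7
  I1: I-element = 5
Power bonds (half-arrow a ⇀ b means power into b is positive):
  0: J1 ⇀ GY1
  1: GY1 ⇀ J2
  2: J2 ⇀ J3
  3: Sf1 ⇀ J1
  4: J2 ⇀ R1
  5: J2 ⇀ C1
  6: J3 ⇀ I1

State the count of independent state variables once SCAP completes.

β3 stroke at Sf1  (Sf1 fixes flow; stroke at Sf1)
β0 stroke at J1  (closing 0-jn rule on J1)
β1 stroke at J2  (GY GY1: same side as bond 0)
β5 stroke at J2  (C1 integral (e out))
β6 stroke at I1  (I1: I, integral causality)
β2 stroke at J3  (J3: last free bond brings effort in)
β4 stroke at J2  (common-f at J2 fixed by 2)

2  (C1, I1 all integral)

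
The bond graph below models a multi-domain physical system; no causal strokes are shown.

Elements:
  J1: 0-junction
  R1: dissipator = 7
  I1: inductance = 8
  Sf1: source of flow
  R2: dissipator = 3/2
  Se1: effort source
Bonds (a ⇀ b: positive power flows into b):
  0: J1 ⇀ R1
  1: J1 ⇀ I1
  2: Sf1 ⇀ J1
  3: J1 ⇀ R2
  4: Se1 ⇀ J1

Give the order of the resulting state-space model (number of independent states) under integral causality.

bond 2 |Sf1  (Sf1 fixes flow; stroke at Sf1)
bond 4 |J1  (Se1 (Se) sets effort on bond)
bond 0 |R1  (J1 effort already set via bond 4)
bond 1 |I1  (common-e at J1 fixed by 4)
bond 3 |R2  (J1 effort already set via bond 4)

1  (I1 all integral)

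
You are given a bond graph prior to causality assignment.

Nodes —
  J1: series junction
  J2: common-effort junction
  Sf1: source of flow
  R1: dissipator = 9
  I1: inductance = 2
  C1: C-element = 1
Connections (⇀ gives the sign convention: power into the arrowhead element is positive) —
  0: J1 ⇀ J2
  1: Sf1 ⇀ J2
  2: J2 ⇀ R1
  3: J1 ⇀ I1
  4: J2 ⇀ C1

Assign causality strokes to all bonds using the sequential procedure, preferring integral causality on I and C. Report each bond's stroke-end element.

β0 |J1
β1 |Sf1
β2 |R1
β3 |I1
β4 |J2

β1 stroke→Sf1  (source Sf1 imposes f)
β3 stroke→I1  (I1 outputs flow p/I1)
β0 stroke→J1  (J1 flow already set via bond 3)
β4 stroke→J2  (C1: C, integral causality)
β2 stroke→R1  (J2: bond 4 brought effort, rest push out)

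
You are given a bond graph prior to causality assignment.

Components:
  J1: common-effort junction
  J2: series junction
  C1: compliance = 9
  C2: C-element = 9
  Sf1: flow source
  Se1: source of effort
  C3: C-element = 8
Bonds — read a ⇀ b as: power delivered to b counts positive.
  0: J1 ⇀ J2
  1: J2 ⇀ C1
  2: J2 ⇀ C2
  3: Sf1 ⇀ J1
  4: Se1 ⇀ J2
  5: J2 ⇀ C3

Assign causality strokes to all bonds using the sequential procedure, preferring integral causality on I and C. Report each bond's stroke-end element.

bond 0 →J1
bond 1 →J2
bond 2 →J2
bond 3 →Sf1
bond 4 →J2
bond 5 →J2

b3 →Sf1  (Sf1 (Sf) sets flow on bond)
b4 →J2  (Se1 (Se) sets effort on bond)
b0 →J1  (J1: last free bond brings effort in)
b1 →J2  (1-jn J2 has f-setter on 0)
b2 →J2  (common-f at J2 fixed by 0)
b5 →J2  (common-f at J2 fixed by 0)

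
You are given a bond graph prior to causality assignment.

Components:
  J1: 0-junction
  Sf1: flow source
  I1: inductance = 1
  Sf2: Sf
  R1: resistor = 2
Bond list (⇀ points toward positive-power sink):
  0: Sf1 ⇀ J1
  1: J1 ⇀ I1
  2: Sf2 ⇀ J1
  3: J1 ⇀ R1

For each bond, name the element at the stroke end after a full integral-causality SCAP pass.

#0 |Sf1  (Sf1 (Sf) sets flow on bond)
#2 |Sf2  (source Sf2 imposes f)
#1 |I1  (I1 integral (f out))
#3 |J1  (closing 0-jn rule on J1)

bond 0 →Sf1
bond 1 →I1
bond 2 →Sf2
bond 3 →J1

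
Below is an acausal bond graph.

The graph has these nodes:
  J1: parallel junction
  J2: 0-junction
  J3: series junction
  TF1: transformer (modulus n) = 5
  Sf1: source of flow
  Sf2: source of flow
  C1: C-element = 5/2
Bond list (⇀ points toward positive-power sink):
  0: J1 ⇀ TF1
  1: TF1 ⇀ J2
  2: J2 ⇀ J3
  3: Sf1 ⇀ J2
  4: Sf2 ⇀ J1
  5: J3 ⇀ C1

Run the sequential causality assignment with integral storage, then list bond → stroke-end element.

β3 stroke at Sf1  (Sf1 fixes flow; stroke at Sf1)
β4 stroke at Sf2  (Sf2 fixes flow; stroke at Sf2)
β0 stroke at J1  (J1 needs exactly one e-in)
β1 stroke at TF1  (TF1: transformer flips bond 0)
β2 stroke at J2  (J2: last free bond brings effort in)
β5 stroke at J3  (J3 flow already set via bond 2)

#0 stroke→J1
#1 stroke→TF1
#2 stroke→J2
#3 stroke→Sf1
#4 stroke→Sf2
#5 stroke→J3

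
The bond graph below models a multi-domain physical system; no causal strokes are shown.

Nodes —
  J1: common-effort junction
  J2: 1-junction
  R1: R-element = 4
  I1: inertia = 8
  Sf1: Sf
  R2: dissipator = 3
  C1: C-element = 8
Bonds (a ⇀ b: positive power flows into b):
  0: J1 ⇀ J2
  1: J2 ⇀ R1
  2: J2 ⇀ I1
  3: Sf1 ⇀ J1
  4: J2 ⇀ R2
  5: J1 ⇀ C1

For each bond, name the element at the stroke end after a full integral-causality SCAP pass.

β0 stroke→J2
β1 stroke→J2
β2 stroke→I1
β3 stroke→Sf1
β4 stroke→J2
β5 stroke→J1

b3 stroke at Sf1  (Sf1: flow source, stroke at near end)
b2 stroke at I1  (I1: I, integral causality)
b0 stroke at J2  (J2: bond 2 brought flow, rest push out)
b1 stroke at J2  (1-jn J2 has f-setter on 2)
b4 stroke at J2  (common-f at J2 fixed by 2)
b5 stroke at J1  (J1 needs exactly one e-in)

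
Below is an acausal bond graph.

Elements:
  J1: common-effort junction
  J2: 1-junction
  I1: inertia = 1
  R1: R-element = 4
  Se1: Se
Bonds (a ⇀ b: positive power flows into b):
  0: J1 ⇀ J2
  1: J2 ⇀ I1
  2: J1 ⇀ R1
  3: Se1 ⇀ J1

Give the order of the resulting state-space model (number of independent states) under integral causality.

bond 3 |J1  (Se1 fixes effort; stroke away)
bond 0 |J2  (J1 effort already set via bond 3)
bond 2 |R1  (0-jn J1 has e-setter on 3)
bond 1 |I1  (J2 needs exactly one f-in)

1  (I1 all integral)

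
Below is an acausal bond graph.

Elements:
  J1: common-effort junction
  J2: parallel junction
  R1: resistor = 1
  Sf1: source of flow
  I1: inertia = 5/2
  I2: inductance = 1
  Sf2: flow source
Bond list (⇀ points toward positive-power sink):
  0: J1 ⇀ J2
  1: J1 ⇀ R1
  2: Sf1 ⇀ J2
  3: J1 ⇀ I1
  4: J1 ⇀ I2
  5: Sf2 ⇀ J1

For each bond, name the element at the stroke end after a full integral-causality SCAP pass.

β2 |Sf1  (source Sf1 imposes f)
β5 |Sf2  (source Sf2 imposes f)
β0 |J2  (only one effort-in slot at J2)
β3 |I1  (I1 integral (f out))
β4 |I2  (prefer integral on I2)
β1 |J1  (J1: last free bond brings effort in)

β0 |J2
β1 |J1
β2 |Sf1
β3 |I1
β4 |I2
β5 |Sf2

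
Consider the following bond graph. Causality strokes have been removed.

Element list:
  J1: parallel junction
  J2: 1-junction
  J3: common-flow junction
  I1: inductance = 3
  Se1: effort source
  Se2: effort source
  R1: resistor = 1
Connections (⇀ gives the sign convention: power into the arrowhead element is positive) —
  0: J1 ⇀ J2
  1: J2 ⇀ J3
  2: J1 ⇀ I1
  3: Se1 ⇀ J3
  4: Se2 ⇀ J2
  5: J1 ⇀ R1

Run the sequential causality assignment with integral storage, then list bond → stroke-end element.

#3 |J3  (Se1 (Se) sets effort on bond)
#4 |J2  (source Se2 imposes e)
#1 |J2  (only one flow-in slot at J3)
#0 |J1  (only one flow-in slot at J2)
#2 |I1  (J1: bond 0 brought effort, rest push out)
#5 |R1  (common-e at J1 fixed by 0)

β0 stroke at J1
β1 stroke at J2
β2 stroke at I1
β3 stroke at J3
β4 stroke at J2
β5 stroke at R1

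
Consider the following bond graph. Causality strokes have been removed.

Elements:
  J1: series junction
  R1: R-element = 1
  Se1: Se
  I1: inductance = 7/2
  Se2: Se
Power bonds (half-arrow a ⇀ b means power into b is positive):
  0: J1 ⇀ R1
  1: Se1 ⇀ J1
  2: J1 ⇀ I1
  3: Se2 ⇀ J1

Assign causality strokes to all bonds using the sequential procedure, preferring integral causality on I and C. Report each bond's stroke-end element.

bond 0 stroke at J1
bond 1 stroke at J1
bond 2 stroke at I1
bond 3 stroke at J1

b1 stroke at J1  (Se1: effort source, stroke at far end)
b3 stroke at J1  (Se2 (Se) sets effort on bond)
b2 stroke at I1  (I1 integral (f out))
b0 stroke at J1  (J1: bond 2 brought flow, rest push out)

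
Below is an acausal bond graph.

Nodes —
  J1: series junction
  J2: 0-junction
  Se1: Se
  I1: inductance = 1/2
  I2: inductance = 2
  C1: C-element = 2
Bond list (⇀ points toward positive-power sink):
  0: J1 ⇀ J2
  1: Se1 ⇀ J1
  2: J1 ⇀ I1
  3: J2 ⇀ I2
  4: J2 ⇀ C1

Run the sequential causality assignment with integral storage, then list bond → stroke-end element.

β1 stroke at J1  (Se1: effort source, stroke at far end)
β2 stroke at I1  (I1 outputs flow p/I1)
β0 stroke at J1  (J1: bond 2 brought flow, rest push out)
β3 stroke at I2  (I2 outputs flow p/I2)
β4 stroke at J2  (J2: last free bond brings effort in)

β0 stroke at J1
β1 stroke at J1
β2 stroke at I1
β3 stroke at I2
β4 stroke at J2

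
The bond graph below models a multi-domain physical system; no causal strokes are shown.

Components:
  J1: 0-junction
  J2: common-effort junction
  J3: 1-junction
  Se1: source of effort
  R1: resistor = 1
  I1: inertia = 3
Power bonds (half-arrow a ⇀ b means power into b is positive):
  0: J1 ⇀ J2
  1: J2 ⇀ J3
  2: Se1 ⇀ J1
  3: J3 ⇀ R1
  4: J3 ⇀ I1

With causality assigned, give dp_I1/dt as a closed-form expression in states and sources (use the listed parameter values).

dp_I1/dt = E_Se1 - p_I1/3

b2 →J1  (Se1: effort source, stroke at far end)
b0 →J2  (0-jn J1 has e-setter on 2)
b1 →J3  (0-jn J2 has e-setter on 0)
b4 →I1  (prefer integral on I1)
b3 →J3  (common-f at J3 fixed by 4)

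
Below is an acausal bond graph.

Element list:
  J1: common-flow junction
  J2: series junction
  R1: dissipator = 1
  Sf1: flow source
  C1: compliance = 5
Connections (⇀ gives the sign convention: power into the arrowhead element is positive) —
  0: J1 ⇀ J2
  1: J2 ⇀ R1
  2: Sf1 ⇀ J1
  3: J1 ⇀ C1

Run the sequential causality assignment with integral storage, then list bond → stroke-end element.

b0 →J1
b1 →J2
b2 →Sf1
b3 →J1

β2 |Sf1  (Sf1 (Sf) sets flow on bond)
β0 |J1  (J1 flow already set via bond 2)
β3 |J1  (common-f at J1 fixed by 2)
β1 |J2  (J2: bond 0 brought flow, rest push out)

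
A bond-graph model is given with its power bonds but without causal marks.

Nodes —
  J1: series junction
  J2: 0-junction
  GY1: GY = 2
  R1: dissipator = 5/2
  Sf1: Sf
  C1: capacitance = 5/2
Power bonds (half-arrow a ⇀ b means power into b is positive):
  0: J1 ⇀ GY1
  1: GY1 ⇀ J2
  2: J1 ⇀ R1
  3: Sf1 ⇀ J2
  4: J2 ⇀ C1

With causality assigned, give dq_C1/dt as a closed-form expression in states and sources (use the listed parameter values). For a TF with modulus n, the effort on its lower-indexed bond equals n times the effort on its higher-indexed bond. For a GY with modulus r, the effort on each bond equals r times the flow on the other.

bond 3 →Sf1  (Sf1 (Sf) sets flow on bond)
bond 4 →J2  (prefer integral on C1)
bond 1 →GY1  (J2: bond 4 brought effort, rest push out)
bond 0 →GY1  (through GY1, causality inverts; strokes same side of GY1)
bond 2 →J1  (1-jn J1 has f-setter on 0)

dq_C1/dt = F_Sf1 - q_C1/4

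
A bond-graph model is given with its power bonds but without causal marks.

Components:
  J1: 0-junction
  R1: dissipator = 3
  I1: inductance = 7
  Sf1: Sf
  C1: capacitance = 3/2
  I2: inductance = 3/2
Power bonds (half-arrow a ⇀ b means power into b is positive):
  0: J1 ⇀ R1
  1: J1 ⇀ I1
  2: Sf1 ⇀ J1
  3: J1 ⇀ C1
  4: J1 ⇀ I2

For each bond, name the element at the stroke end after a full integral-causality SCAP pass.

β2 stroke→Sf1  (Sf1: flow source, stroke at near end)
β1 stroke→I1  (I1 integral (f out))
β3 stroke→J1  (C1: C, integral causality)
β0 stroke→R1  (common-e at J1 fixed by 3)
β4 stroke→I2  (0-jn J1 has e-setter on 3)

bond 0 stroke→R1
bond 1 stroke→I1
bond 2 stroke→Sf1
bond 3 stroke→J1
bond 4 stroke→I2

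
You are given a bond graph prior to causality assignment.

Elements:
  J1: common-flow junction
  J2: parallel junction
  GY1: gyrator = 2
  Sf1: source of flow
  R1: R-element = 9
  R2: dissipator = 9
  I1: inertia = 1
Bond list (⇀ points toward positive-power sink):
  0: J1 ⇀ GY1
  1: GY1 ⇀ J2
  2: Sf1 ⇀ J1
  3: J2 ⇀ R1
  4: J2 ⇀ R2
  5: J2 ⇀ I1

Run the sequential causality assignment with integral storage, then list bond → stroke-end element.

b0 →J1
b1 →J2
b2 →Sf1
b3 →R1
b4 →R2
b5 →I1

#2 stroke→Sf1  (Sf1: flow source, stroke at near end)
#0 stroke→J1  (1-jn J1 has f-setter on 2)
#1 stroke→J2  (GY1: gyrator matches bond 0)
#3 stroke→R1  (common-e at J2 fixed by 1)
#4 stroke→R2  (0-jn J2 has e-setter on 1)
#5 stroke→I1  (J2: bond 1 brought effort, rest push out)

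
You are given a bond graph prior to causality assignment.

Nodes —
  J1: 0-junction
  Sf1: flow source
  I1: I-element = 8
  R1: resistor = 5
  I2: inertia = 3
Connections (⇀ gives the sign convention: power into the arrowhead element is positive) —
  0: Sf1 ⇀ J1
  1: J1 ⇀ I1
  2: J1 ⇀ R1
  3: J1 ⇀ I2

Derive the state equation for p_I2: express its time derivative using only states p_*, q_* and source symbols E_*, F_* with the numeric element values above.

b0 stroke at Sf1  (source Sf1 imposes f)
b1 stroke at I1  (I1: I, integral causality)
b3 stroke at I2  (prefer integral on I2)
b2 stroke at J1  (J1: last free bond brings effort in)

dp_I2/dt = 5*F_Sf1 - 5*p_I1/8 - 5*p_I2/3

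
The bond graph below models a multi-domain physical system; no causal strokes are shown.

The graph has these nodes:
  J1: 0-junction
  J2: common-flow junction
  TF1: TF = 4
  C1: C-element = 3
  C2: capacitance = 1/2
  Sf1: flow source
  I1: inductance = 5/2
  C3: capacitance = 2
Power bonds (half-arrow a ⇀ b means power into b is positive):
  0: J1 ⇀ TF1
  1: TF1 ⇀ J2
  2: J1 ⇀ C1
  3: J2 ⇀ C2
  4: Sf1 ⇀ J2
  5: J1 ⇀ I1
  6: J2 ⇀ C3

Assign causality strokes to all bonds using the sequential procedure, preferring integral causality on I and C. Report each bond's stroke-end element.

b4 stroke at Sf1  (source Sf1 imposes f)
b1 stroke at J2  (J2: bond 4 brought flow, rest push out)
b3 stroke at J2  (J2: bond 4 brought flow, rest push out)
b6 stroke at J2  (1-jn J2 has f-setter on 4)
b0 stroke at TF1  (through TF1, causality passes straight; one stroke at TF1)
b2 stroke at J1  (C1 integral (e out))
b5 stroke at I1  (J1: bond 2 brought effort, rest push out)

#0 |TF1
#1 |J2
#2 |J1
#3 |J2
#4 |Sf1
#5 |I1
#6 |J2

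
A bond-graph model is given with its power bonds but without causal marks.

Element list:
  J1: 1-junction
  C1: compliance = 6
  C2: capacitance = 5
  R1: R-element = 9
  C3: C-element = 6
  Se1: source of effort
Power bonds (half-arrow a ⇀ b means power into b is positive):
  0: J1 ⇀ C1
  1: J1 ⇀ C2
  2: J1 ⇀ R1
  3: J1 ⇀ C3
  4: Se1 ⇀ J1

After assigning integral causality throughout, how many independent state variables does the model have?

bond 4 →J1  (Se1 fixes effort; stroke away)
bond 0 →J1  (C1: C, integral causality)
bond 1 →J1  (prefer integral on C2)
bond 3 →J1  (C3 integral (e out))
bond 2 →R1  (J1: last free bond brings flow in)

3  (C1, C2, C3 all integral)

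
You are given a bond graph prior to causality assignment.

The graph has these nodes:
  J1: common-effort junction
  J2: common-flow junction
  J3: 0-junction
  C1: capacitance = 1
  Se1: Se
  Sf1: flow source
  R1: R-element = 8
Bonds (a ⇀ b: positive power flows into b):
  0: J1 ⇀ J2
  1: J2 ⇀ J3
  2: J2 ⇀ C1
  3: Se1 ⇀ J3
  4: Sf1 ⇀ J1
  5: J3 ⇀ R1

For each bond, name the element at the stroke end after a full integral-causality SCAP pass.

#0 →J1
#1 →J2
#2 →J2
#3 →J3
#4 →Sf1
#5 →R1

b3 stroke at J3  (Se1 fixes effort; stroke away)
b4 stroke at Sf1  (source Sf1 imposes f)
b0 stroke at J1  (J1: last free bond brings effort in)
b1 stroke at J2  (J2 flow already set via bond 0)
b2 stroke at J2  (J2 flow already set via bond 0)
b5 stroke at R1  (J3: bond 3 brought effort, rest push out)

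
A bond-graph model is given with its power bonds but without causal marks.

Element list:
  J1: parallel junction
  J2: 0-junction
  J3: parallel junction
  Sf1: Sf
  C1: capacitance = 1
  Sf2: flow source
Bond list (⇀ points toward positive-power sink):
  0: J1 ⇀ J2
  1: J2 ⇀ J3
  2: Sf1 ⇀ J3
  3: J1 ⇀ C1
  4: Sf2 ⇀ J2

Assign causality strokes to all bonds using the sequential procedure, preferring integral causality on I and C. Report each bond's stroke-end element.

b2 |Sf1  (Sf1 (Sf) sets flow on bond)
b4 |Sf2  (Sf2 fixes flow; stroke at Sf2)
b1 |J3  (J3: last free bond brings effort in)
b0 |J2  (closing 0-jn rule on J2)
b3 |J1  (J1 needs exactly one e-in)

β0 stroke at J2
β1 stroke at J3
β2 stroke at Sf1
β3 stroke at J1
β4 stroke at Sf2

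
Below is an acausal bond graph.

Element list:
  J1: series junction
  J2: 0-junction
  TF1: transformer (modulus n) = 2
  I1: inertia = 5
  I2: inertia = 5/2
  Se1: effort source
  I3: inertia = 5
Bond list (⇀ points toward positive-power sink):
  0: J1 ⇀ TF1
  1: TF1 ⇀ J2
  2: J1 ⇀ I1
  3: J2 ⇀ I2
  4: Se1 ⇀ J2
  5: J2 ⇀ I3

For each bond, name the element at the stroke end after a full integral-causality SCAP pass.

β4 stroke→J2  (Se1: effort source, stroke at far end)
β1 stroke→TF1  (common-e at J2 fixed by 4)
β3 stroke→I2  (J2: bond 4 brought effort, rest push out)
β5 stroke→I3  (common-e at J2 fixed by 4)
β0 stroke→J1  (TF1: transformer flips bond 1)
β2 stroke→I1  (closing 1-jn rule on J1)

bond 0 stroke→J1
bond 1 stroke→TF1
bond 2 stroke→I1
bond 3 stroke→I2
bond 4 stroke→J2
bond 5 stroke→I3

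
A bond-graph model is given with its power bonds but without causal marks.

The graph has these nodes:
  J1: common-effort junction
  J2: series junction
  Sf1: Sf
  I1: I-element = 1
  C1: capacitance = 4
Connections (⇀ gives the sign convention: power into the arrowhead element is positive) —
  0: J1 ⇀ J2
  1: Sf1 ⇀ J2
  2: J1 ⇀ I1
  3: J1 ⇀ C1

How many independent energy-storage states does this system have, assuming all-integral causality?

β1 stroke at Sf1  (source Sf1 imposes f)
β0 stroke at J2  (1-jn J2 has f-setter on 1)
β2 stroke at I1  (I1 integral (f out))
β3 stroke at J1  (only one effort-in slot at J1)

2  (C1, I1 all integral)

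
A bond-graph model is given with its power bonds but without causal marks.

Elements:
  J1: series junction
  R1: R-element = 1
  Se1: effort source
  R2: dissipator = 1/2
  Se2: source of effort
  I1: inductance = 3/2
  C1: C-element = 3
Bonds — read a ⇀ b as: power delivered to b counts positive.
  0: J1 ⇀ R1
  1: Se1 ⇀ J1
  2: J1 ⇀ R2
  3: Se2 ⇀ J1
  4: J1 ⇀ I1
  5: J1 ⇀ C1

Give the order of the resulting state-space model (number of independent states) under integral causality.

2  (C1, I1 all integral)

β1 stroke at J1  (Se1: effort source, stroke at far end)
β3 stroke at J1  (source Se2 imposes e)
β4 stroke at I1  (I1 outputs flow p/I1)
β0 stroke at J1  (J1: bond 4 brought flow, rest push out)
β2 stroke at J1  (J1: bond 4 brought flow, rest push out)
β5 stroke at J1  (J1: bond 4 brought flow, rest push out)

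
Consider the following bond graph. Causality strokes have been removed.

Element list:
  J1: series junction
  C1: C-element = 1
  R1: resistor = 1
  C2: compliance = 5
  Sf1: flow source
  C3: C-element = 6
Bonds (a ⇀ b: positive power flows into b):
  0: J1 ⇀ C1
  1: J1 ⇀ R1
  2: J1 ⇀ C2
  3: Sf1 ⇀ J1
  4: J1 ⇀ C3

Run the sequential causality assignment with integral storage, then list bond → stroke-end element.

β0 stroke at J1
β1 stroke at J1
β2 stroke at J1
β3 stroke at Sf1
β4 stroke at J1

bond 3 |Sf1  (Sf1: flow source, stroke at near end)
bond 0 |J1  (common-f at J1 fixed by 3)
bond 1 |J1  (J1 flow already set via bond 3)
bond 2 |J1  (common-f at J1 fixed by 3)
bond 4 |J1  (common-f at J1 fixed by 3)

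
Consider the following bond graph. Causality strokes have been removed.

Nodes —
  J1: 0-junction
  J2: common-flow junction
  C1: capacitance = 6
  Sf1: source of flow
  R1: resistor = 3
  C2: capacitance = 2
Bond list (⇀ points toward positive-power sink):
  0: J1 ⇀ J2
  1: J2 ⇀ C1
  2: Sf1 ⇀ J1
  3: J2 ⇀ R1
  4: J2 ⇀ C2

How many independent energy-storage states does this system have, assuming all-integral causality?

2  (C1, C2 all integral)

b2 →Sf1  (Sf1: flow source, stroke at near end)
b0 →J1  (closing 0-jn rule on J1)
b1 →J2  (J2 flow already set via bond 0)
b3 →J2  (J2 flow already set via bond 0)
b4 →J2  (J2: bond 0 brought flow, rest push out)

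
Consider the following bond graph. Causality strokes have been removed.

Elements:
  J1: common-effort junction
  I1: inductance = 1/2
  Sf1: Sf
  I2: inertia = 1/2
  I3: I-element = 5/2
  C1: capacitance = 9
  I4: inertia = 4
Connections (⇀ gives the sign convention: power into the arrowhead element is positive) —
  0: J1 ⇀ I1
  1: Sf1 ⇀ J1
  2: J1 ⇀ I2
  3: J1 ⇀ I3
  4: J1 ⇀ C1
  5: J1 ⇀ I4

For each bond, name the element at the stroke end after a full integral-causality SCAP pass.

β0 stroke at I1
β1 stroke at Sf1
β2 stroke at I2
β3 stroke at I3
β4 stroke at J1
β5 stroke at I4

bond 1 |Sf1  (Sf1 (Sf) sets flow on bond)
bond 0 |I1  (prefer integral on I1)
bond 2 |I2  (I2: I, integral causality)
bond 3 |I3  (I3 outputs flow p/I3)
bond 4 |J1  (C1: C, integral causality)
bond 5 |I4  (common-e at J1 fixed by 4)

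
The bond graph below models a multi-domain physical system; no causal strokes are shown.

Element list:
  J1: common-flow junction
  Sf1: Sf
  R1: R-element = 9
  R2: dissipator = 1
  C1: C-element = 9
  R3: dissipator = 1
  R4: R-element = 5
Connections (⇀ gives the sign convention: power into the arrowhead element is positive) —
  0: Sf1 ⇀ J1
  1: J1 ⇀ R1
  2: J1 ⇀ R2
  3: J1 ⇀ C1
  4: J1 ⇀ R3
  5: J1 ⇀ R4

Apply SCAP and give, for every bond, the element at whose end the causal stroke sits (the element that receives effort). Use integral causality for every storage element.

β0 →Sf1
β1 →J1
β2 →J1
β3 →J1
β4 →J1
β5 →J1

β0 stroke at Sf1  (source Sf1 imposes f)
β1 stroke at J1  (1-jn J1 has f-setter on 0)
β2 stroke at J1  (J1: bond 0 brought flow, rest push out)
β3 stroke at J1  (J1: bond 0 brought flow, rest push out)
β4 stroke at J1  (common-f at J1 fixed by 0)
β5 stroke at J1  (1-jn J1 has f-setter on 0)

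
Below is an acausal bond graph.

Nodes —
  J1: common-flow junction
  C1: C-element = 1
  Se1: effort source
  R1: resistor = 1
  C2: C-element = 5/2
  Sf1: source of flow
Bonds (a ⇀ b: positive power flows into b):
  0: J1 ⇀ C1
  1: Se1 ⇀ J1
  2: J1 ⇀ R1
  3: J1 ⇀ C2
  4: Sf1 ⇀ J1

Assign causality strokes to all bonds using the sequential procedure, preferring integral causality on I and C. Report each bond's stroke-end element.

b0 →J1
b1 →J1
b2 →J1
b3 →J1
b4 →Sf1

b1 →J1  (Se1: effort source, stroke at far end)
b4 →Sf1  (Sf1 (Sf) sets flow on bond)
b0 →J1  (1-jn J1 has f-setter on 4)
b2 →J1  (common-f at J1 fixed by 4)
b3 →J1  (common-f at J1 fixed by 4)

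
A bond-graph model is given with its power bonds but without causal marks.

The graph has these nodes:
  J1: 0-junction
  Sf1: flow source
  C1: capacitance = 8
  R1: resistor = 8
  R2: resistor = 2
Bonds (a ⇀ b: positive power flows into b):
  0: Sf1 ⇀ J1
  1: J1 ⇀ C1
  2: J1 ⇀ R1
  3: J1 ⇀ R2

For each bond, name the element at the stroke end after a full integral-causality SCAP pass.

bond 0 stroke→Sf1  (Sf1 (Sf) sets flow on bond)
bond 1 stroke→J1  (C1 integral (e out))
bond 2 stroke→R1  (J1: bond 1 brought effort, rest push out)
bond 3 stroke→R2  (0-jn J1 has e-setter on 1)

β0 stroke→Sf1
β1 stroke→J1
β2 stroke→R1
β3 stroke→R2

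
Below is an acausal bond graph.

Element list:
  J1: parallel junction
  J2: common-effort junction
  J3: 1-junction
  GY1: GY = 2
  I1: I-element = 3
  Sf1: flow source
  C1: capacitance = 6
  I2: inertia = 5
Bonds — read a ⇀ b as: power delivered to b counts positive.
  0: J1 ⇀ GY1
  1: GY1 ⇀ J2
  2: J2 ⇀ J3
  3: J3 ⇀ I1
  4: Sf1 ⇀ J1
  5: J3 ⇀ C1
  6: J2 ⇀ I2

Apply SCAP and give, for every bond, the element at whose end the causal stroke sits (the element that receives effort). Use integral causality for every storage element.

bond 4 stroke at Sf1  (Sf1: flow source, stroke at near end)
bond 0 stroke at J1  (J1 needs exactly one e-in)
bond 1 stroke at J2  (through GY1, causality inverts; strokes same side of GY1)
bond 2 stroke at J3  (0-jn J2 has e-setter on 1)
bond 6 stroke at I2  (J2: bond 1 brought effort, rest push out)
bond 3 stroke at I1  (I1 integral (f out))
bond 5 stroke at J3  (common-f at J3 fixed by 3)

bond 0 |J1
bond 1 |J2
bond 2 |J3
bond 3 |I1
bond 4 |Sf1
bond 5 |J3
bond 6 |I2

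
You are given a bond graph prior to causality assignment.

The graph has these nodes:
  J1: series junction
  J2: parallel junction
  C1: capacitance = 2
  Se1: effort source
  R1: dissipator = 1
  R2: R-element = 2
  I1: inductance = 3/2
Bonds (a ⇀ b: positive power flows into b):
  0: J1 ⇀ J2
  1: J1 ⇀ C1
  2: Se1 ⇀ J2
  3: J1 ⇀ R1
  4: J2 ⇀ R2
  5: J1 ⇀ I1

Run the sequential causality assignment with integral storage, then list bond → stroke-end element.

b0 stroke→J1
b1 stroke→J1
b2 stroke→J2
b3 stroke→J1
b4 stroke→R2
b5 stroke→I1

β2 →J2  (Se1 fixes effort; stroke away)
β0 →J1  (J2: bond 2 brought effort, rest push out)
β4 →R2  (J2 effort already set via bond 2)
β1 →J1  (C1: C, integral causality)
β5 →I1  (prefer integral on I1)
β3 →J1  (J1: bond 5 brought flow, rest push out)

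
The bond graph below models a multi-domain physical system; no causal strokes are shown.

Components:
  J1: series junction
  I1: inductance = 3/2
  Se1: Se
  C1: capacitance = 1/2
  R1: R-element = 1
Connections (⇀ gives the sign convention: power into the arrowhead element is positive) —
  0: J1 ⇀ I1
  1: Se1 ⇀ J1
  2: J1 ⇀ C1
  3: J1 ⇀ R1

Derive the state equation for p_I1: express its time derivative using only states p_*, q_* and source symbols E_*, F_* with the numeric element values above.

dp_I1/dt = E_Se1 - 2*p_I1/3 - 2*q_C1

β1 →J1  (Se1: effort source, stroke at far end)
β0 →I1  (I1 outputs flow p/I1)
β2 →J1  (1-jn J1 has f-setter on 0)
β3 →J1  (common-f at J1 fixed by 0)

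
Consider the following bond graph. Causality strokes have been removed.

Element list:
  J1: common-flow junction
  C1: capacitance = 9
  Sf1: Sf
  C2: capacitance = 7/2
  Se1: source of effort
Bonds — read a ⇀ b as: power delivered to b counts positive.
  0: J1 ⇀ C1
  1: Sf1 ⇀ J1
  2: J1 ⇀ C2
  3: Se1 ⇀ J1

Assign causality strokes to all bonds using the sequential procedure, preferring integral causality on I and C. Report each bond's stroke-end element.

b0 stroke at J1
b1 stroke at Sf1
b2 stroke at J1
b3 stroke at J1

b1 stroke at Sf1  (Sf1 fixes flow; stroke at Sf1)
b3 stroke at J1  (Se1: effort source, stroke at far end)
b0 stroke at J1  (J1 flow already set via bond 1)
b2 stroke at J1  (1-jn J1 has f-setter on 1)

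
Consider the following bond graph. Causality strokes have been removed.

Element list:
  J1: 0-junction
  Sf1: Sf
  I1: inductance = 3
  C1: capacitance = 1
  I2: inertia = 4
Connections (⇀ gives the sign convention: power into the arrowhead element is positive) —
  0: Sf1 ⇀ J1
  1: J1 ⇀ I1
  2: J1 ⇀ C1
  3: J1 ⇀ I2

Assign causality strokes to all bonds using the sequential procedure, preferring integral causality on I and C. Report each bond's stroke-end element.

bond 0 |Sf1
bond 1 |I1
bond 2 |J1
bond 3 |I2

b0 stroke→Sf1  (Sf1 fixes flow; stroke at Sf1)
b1 stroke→I1  (prefer integral on I1)
b2 stroke→J1  (C1 outputs effort q/C1)
b3 stroke→I2  (J1 effort already set via bond 2)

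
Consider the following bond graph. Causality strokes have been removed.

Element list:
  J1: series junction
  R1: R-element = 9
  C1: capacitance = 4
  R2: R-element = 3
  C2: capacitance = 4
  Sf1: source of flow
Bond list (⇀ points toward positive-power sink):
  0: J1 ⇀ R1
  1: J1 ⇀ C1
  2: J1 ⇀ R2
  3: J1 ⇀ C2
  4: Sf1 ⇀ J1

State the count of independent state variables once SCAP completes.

2  (C1, C2 all integral)

#4 →Sf1  (source Sf1 imposes f)
#0 →J1  (J1: bond 4 brought flow, rest push out)
#1 →J1  (J1 flow already set via bond 4)
#2 →J1  (common-f at J1 fixed by 4)
#3 →J1  (common-f at J1 fixed by 4)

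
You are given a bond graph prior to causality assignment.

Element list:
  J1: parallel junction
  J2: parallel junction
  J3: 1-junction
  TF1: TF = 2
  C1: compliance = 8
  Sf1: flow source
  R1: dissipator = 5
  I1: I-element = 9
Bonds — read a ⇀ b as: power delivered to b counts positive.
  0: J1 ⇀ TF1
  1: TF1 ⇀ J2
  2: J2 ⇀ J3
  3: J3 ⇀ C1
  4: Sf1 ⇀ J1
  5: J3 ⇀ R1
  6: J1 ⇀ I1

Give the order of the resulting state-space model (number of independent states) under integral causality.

2  (C1, I1 all integral)

bond 4 →Sf1  (source Sf1 imposes f)
bond 3 →J3  (C1 outputs effort q/C1)
bond 6 →I1  (prefer integral on I1)
bond 0 →J1  (closing 0-jn rule on J1)
bond 1 →TF1  (through TF1, causality passes straight; one stroke at TF1)
bond 2 →J2  (J2 needs exactly one e-in)
bond 5 →J3  (1-jn J3 has f-setter on 2)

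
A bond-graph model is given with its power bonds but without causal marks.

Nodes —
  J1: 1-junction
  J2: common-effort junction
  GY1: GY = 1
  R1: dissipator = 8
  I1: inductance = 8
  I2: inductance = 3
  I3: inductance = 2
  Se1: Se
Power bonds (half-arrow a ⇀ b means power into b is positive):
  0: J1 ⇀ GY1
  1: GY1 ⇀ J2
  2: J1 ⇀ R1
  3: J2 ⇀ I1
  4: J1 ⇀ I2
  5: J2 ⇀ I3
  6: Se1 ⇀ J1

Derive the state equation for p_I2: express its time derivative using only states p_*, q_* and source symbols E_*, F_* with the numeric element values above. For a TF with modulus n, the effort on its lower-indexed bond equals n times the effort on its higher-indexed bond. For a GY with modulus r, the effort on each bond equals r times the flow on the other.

b6 stroke at J1  (Se1 fixes effort; stroke away)
b3 stroke at I1  (I1 integral (f out))
b4 stroke at I2  (I2: I, integral causality)
b0 stroke at J1  (J1: bond 4 brought flow, rest push out)
b2 stroke at J1  (J1: bond 4 brought flow, rest push out)
b1 stroke at J2  (GY1: gyrator matches bond 0)
b5 stroke at I3  (J2 effort already set via bond 1)

dp_I2/dt = E_Se1 - p_I1/8 - 8*p_I2/3 - p_I3/2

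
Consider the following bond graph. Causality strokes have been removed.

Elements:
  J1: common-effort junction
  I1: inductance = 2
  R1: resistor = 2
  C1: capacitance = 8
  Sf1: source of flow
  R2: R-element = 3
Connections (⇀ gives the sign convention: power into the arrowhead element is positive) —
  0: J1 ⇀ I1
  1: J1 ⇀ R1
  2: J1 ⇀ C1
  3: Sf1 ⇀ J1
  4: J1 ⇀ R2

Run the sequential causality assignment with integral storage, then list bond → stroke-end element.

b3 stroke at Sf1  (Sf1 fixes flow; stroke at Sf1)
b0 stroke at I1  (I1 outputs flow p/I1)
b2 stroke at J1  (C1 outputs effort q/C1)
b1 stroke at R1  (J1 effort already set via bond 2)
b4 stroke at R2  (0-jn J1 has e-setter on 2)

bond 0 |I1
bond 1 |R1
bond 2 |J1
bond 3 |Sf1
bond 4 |R2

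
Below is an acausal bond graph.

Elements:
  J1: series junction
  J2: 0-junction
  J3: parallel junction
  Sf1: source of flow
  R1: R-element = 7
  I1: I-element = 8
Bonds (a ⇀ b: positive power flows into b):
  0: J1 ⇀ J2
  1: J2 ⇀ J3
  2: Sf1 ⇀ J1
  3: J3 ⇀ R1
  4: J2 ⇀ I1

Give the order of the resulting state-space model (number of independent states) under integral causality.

1  (I1 all integral)

b2 |Sf1  (source Sf1 imposes f)
b0 |J1  (J1: bond 2 brought flow, rest push out)
b4 |I1  (I1 outputs flow p/I1)
b1 |J2  (only one effort-in slot at J2)
b3 |J3  (closing 0-jn rule on J3)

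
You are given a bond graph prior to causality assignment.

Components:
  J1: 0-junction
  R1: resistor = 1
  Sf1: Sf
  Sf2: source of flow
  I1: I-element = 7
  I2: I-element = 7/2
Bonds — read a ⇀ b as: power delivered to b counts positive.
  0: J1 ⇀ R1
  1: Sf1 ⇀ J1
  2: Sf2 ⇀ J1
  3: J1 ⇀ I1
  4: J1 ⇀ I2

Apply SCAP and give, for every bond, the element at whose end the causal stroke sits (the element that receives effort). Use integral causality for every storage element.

#1 |Sf1  (source Sf1 imposes f)
#2 |Sf2  (Sf2 (Sf) sets flow on bond)
#3 |I1  (prefer integral on I1)
#4 |I2  (prefer integral on I2)
#0 |J1  (J1 needs exactly one e-in)

#0 stroke at J1
#1 stroke at Sf1
#2 stroke at Sf2
#3 stroke at I1
#4 stroke at I2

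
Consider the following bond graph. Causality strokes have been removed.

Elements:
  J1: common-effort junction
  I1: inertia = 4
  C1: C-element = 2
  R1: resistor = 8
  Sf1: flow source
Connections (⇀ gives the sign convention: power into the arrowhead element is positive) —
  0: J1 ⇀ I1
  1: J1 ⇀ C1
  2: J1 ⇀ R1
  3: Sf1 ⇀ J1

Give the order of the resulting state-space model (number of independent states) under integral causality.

2  (C1, I1 all integral)

b3 stroke at Sf1  (Sf1: flow source, stroke at near end)
b0 stroke at I1  (I1 outputs flow p/I1)
b1 stroke at J1  (C1 integral (e out))
b2 stroke at R1  (0-jn J1 has e-setter on 1)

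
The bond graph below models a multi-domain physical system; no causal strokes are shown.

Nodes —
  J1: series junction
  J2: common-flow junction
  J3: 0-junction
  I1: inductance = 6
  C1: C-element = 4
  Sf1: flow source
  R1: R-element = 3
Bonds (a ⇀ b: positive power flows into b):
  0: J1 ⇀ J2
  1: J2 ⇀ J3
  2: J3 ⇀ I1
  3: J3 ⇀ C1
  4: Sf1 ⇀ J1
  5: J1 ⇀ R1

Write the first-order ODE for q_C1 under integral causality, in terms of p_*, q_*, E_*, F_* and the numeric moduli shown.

dq_C1/dt = F_Sf1 - p_I1/6

b4 |Sf1  (Sf1 fixes flow; stroke at Sf1)
b0 |J1  (1-jn J1 has f-setter on 4)
b5 |J1  (common-f at J1 fixed by 4)
b1 |J2  (J2: bond 0 brought flow, rest push out)
b2 |I1  (I1 integral (f out))
b3 |J3  (only one effort-in slot at J3)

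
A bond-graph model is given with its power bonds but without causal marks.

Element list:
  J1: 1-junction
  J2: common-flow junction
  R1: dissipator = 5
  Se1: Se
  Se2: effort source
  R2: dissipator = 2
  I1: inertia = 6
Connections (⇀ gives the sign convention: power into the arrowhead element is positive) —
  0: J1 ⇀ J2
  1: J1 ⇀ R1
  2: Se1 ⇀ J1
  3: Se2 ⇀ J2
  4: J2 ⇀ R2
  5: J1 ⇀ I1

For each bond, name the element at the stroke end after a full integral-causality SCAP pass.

b2 |J1  (Se1 fixes effort; stroke away)
b3 |J2  (Se2 (Se) sets effort on bond)
b5 |I1  (prefer integral on I1)
b0 |J1  (J1 flow already set via bond 5)
b1 |J1  (J1: bond 5 brought flow, rest push out)
b4 |J2  (J2 flow already set via bond 0)

β0 stroke at J1
β1 stroke at J1
β2 stroke at J1
β3 stroke at J2
β4 stroke at J2
β5 stroke at I1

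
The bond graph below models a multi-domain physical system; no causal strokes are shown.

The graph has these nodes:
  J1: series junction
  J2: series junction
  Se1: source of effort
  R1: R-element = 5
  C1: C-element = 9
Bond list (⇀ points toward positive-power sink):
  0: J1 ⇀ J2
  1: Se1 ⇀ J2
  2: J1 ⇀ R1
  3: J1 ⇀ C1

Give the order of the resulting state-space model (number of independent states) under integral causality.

bond 1 →J2  (Se1 fixes effort; stroke away)
bond 0 →J1  (only one flow-in slot at J2)
bond 3 →J1  (C1: C, integral causality)
bond 2 →R1  (closing 1-jn rule on J1)

1  (C1 all integral)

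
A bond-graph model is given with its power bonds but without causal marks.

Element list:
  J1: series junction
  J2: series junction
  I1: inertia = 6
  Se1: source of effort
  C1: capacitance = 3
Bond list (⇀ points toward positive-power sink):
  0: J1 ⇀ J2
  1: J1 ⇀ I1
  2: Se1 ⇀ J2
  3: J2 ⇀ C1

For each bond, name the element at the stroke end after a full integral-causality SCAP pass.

β2 |J2  (Se1: effort source, stroke at far end)
β1 |I1  (I1 integral (f out))
β0 |J1  (J1: bond 1 brought flow, rest push out)
β3 |J2  (J2: bond 0 brought flow, rest push out)

#0 stroke at J1
#1 stroke at I1
#2 stroke at J2
#3 stroke at J2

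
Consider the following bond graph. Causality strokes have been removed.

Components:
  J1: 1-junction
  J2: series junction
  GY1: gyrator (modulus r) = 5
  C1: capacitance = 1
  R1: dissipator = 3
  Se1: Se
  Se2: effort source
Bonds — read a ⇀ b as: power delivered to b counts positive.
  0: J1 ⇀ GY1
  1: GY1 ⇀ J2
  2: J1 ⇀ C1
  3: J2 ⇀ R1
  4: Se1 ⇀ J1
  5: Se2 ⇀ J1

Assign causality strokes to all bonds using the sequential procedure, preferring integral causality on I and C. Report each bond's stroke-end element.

b4 stroke at J1  (Se1 (Se) sets effort on bond)
b5 stroke at J1  (Se2 (Se) sets effort on bond)
b2 stroke at J1  (C1: C, integral causality)
b0 stroke at GY1  (J1: last free bond brings flow in)
b1 stroke at GY1  (GY1 both-in/both-out from 0)
b3 stroke at J2  (common-f at J2 fixed by 1)

bond 0 stroke→GY1
bond 1 stroke→GY1
bond 2 stroke→J1
bond 3 stroke→J2
bond 4 stroke→J1
bond 5 stroke→J1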